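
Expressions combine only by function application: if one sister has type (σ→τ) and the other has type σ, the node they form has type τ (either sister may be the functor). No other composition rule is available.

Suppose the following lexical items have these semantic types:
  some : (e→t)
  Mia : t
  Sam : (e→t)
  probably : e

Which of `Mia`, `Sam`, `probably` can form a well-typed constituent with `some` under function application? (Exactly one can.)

Mia : t — neither side's domain matches the other.
Sam : (e→t) — neither side's domain matches the other.
probably — combines: some : (e→t) takes probably : e as argument, giving t.

probably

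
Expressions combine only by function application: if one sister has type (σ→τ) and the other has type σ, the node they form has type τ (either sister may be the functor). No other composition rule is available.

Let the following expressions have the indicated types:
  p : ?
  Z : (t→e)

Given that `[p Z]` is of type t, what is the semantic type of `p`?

At [p Z] (required: t): Z is (t→e), which is not a function with range t; hence p is the functor — type ((t→e)→t).

((t→e)→t)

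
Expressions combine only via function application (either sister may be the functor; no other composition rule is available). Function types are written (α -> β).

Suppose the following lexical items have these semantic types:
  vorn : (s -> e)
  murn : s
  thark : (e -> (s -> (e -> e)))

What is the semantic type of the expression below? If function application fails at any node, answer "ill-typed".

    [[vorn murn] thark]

(s -> (e -> e))

[vorn murn] — vorn of type (s -> e) combines with murn of type s: type e.
[[vorn murn] thark] — thark of type (e -> (s -> (e -> e))) combines with [vorn murn] of type e: type (s -> (e -> e)).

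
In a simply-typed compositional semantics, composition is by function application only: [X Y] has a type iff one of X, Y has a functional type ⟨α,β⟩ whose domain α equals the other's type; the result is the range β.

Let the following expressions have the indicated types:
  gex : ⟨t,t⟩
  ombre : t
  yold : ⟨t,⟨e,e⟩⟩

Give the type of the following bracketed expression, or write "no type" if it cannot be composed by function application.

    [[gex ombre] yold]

⟨e,e⟩

[gex ombre]: functor gex : ⟨t,t⟩, argument ombre : t; result t.
[[gex ombre] yold]: functor yold : ⟨t,⟨e,e⟩⟩, argument [gex ombre] : t; result ⟨e,e⟩.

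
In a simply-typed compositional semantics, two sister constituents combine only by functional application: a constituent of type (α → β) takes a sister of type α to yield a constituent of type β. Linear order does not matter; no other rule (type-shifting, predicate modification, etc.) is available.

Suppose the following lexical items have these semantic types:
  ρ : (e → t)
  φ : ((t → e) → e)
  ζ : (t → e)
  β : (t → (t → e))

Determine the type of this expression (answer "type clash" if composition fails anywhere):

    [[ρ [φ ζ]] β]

[φ ζ] — φ of type ((t → e) → e) combines with ζ of type (t → e): type e.
[ρ [φ ζ]] — ρ of type (e → t) combines with [φ ζ] of type e: type t.
[[ρ [φ ζ]] β] — β of type (t → (t → e)) combines with [ρ [φ ζ]] of type t: type (t → e).

(t → e)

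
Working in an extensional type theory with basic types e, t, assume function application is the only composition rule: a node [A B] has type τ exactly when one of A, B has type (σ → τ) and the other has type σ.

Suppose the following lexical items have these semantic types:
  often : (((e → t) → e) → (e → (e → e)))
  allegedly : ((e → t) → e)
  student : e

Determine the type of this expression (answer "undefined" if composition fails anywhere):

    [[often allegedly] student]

(e → e)

[often allegedly] — often of type (((e → t) → e) → (e → (e → e))) combines with allegedly of type ((e → t) → e): type (e → (e → e)).
[[often allegedly] student] — [often allegedly] of type (e → (e → e)) combines with student of type e: type (e → e).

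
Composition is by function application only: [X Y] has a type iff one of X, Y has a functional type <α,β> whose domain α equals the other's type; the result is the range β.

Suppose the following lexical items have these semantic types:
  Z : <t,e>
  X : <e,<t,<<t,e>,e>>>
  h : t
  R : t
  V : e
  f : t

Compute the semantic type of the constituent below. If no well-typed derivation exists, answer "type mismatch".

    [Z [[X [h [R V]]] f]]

type mismatch

[R V]: t and e cannot combine by function application — type clash.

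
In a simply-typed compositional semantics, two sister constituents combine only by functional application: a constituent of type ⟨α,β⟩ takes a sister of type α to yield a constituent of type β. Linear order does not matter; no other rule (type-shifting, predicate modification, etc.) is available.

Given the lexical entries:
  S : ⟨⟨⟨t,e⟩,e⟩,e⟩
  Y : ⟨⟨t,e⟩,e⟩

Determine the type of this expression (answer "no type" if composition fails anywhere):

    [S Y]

e

[S Y]: ⟨⟨⟨t,e⟩,e⟩,e⟩ applied to ⟨⟨t,e⟩,e⟩ yields e.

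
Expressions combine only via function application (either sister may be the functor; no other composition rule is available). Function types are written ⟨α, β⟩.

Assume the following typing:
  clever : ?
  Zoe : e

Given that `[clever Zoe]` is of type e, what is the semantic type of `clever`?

For [clever Zoe] to have type e with Zoe of type e, clever must be the function: clever : ⟨e, e⟩.

⟨e, e⟩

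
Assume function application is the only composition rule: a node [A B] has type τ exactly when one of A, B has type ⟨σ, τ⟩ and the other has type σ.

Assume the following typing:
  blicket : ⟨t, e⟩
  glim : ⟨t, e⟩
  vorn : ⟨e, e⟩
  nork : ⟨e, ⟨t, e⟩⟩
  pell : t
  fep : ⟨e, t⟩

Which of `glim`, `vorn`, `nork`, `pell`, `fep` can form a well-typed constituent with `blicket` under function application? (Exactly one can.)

pell

glim : ⟨t, e⟩ — blicket needs t; glim needs t; neither fits.
vorn : ⟨e, e⟩ — blicket needs t; vorn needs e; neither fits.
nork : ⟨e, ⟨t, e⟩⟩ — blicket needs t; nork needs e; neither fits.
pell — combines: blicket : ⟨t, e⟩ takes pell : t as argument, giving e.
fep : ⟨e, t⟩ — blicket needs t; fep needs e; neither fits.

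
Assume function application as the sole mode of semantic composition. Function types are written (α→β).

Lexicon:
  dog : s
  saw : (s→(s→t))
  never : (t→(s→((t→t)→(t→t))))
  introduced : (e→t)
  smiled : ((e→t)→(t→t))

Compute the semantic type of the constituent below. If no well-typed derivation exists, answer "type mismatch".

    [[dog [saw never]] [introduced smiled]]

[saw never]: (s→(s→t)) with (t→(s→((t→t)→(t→t)))) — neither is a function whose domain matches the other; composition fails here.

type mismatch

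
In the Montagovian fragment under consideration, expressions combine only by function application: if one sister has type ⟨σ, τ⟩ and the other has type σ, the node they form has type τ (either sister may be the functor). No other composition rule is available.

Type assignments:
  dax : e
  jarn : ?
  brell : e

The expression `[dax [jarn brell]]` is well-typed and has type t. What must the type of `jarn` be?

⟨e, ⟨e, t⟩⟩

[dax [jarn brell]] must have type t. The sister dax has type e; that is not a function onto t, so [jarn brell] must be the functor, of type ⟨e, t⟩.
[jarn brell] must have type ⟨e, t⟩. The sister brell has type e; that is not a function onto ⟨e, t⟩, so jarn must be the functor, of type ⟨e, ⟨e, t⟩⟩.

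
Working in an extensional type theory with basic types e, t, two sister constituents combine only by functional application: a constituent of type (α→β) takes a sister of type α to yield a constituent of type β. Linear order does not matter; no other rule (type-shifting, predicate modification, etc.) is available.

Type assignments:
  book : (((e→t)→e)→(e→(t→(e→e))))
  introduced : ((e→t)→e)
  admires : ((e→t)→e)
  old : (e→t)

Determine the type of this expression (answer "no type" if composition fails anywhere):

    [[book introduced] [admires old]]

(t→(e→e))

[book introduced]: book is (((e→t)→e)→(e→(t→(e→e)))), introduced is ((e→t)→e); result (e→(t→(e→e))).
[admires old]: admires is ((e→t)→e), old is (e→t); result e.
[[book introduced] [admires old]]: [book introduced] is (e→(t→(e→e))), [admires old] is e; result (t→(e→e)).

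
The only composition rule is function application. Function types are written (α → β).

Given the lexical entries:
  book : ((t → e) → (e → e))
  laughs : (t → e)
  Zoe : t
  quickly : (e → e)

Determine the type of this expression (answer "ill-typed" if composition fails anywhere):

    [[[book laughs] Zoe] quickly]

ill-typed

At [book laughs], book : ((t → e) → (e → e)) takes laughs : (t → e), giving (e → e).
At [[book laughs] Zoe]: neither (e → e) nor t can take the other as argument; the node is ill-typed.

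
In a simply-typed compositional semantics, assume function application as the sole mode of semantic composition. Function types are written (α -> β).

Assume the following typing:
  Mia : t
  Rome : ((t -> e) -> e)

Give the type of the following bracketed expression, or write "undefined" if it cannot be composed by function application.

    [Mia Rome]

[Mia Rome]: t and ((t -> e) -> e) cannot combine by function application — type clash.

undefined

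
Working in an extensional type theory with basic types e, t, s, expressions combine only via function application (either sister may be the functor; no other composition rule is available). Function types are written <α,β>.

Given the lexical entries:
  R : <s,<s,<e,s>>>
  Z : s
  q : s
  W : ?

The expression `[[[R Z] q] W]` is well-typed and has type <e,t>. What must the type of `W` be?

<<e,s>,<e,t>>

[[[R Z] q] W] must have type <e,t>. The sister [[R Z] q] has type <e,s>; that is not a function onto <e,t>, so W must be the functor, of type <<e,s>,<e,t>>.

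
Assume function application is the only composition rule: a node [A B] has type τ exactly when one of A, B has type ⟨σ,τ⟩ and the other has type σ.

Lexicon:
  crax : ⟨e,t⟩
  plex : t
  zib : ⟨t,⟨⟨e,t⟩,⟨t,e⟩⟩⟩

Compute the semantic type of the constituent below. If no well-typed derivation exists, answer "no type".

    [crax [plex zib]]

At [plex zib], zib : ⟨t,⟨⟨e,t⟩,⟨t,e⟩⟩⟩ takes plex : t, giving ⟨⟨e,t⟩,⟨t,e⟩⟩.
At [crax [plex zib]], [plex zib] : ⟨⟨e,t⟩,⟨t,e⟩⟩ takes crax : ⟨e,t⟩, giving ⟨t,e⟩.

⟨t,e⟩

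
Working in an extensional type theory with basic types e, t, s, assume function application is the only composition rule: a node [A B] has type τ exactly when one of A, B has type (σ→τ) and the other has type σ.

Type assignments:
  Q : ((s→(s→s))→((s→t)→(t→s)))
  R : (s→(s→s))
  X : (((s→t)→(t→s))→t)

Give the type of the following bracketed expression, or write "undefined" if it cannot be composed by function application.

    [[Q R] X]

[Q R]: Q is ((s→(s→s))→((s→t)→(t→s))), R is (s→(s→s)); result ((s→t)→(t→s)).
[[Q R] X]: X is (((s→t)→(t→s))→t), [Q R] is ((s→t)→(t→s)); result t.

t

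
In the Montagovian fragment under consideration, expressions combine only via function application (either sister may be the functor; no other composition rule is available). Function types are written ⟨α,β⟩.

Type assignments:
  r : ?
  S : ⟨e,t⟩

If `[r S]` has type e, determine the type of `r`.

For [r S] to have type e with S of type ⟨e,t⟩, r must be the function: r : ⟨⟨e,t⟩,e⟩.

⟨⟨e,t⟩,e⟩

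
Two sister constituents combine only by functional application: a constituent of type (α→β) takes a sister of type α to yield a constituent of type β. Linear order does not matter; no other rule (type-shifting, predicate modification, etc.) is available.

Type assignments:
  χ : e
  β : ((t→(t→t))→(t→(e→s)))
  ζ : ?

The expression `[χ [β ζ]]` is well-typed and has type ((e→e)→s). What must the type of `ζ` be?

(((t→(t→t))→(t→(e→s)))→(e→((e→e)→s)))

[χ [β ζ]] is required to be ((e→e)→s). χ : e cannot yield ((e→e)→s) as functor, so [β ζ] : (e→((e→e)→s)).
[β ζ] is required to be (e→((e→e)→s)). β : ((t→(t→t))→(t→(e→s))) cannot yield (e→((e→e)→s)) as functor, so ζ : (((t→(t→t))→(t→(e→s)))→(e→((e→e)→s))).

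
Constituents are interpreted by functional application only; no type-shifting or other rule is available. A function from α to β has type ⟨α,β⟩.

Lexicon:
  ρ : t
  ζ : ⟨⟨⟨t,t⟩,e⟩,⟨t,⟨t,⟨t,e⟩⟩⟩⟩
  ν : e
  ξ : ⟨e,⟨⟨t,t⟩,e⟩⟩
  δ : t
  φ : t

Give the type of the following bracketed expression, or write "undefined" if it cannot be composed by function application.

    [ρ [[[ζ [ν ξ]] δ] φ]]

[ν ξ]: functor ξ : ⟨e,⟨⟨t,t⟩,e⟩⟩, argument ν : e; result ⟨⟨t,t⟩,e⟩.
[ζ [ν ξ]]: functor ζ : ⟨⟨⟨t,t⟩,e⟩,⟨t,⟨t,⟨t,e⟩⟩⟩⟩, argument [ν ξ] : ⟨⟨t,t⟩,e⟩; result ⟨t,⟨t,⟨t,e⟩⟩⟩.
[[ζ [ν ξ]] δ]: functor [ζ [ν ξ]] : ⟨t,⟨t,⟨t,e⟩⟩⟩, argument δ : t; result ⟨t,⟨t,e⟩⟩.
[[[ζ [ν ξ]] δ] φ]: functor [[ζ [ν ξ]] δ] : ⟨t,⟨t,e⟩⟩, argument φ : t; result ⟨t,e⟩.
[ρ [[[ζ [ν ξ]] δ] φ]]: functor [[[ζ [ν ξ]] δ] φ] : ⟨t,e⟩, argument ρ : t; result e.

e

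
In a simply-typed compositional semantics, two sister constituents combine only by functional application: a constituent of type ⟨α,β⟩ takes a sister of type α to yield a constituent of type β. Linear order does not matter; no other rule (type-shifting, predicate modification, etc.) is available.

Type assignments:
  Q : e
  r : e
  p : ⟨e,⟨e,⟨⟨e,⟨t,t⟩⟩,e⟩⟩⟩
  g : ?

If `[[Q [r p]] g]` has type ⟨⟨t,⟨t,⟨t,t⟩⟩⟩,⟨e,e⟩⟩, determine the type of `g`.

⟨⟨⟨e,⟨t,t⟩⟩,e⟩,⟨⟨t,⟨t,⟨t,t⟩⟩⟩,⟨e,e⟩⟩⟩

At [[Q [r p]] g] (required: ⟨⟨t,⟨t,⟨t,t⟩⟩⟩,⟨e,e⟩⟩): [Q [r p]] is ⟨⟨e,⟨t,t⟩⟩,e⟩, which is not a function with range ⟨⟨t,⟨t,⟨t,t⟩⟩⟩,⟨e,e⟩⟩; hence g is the functor — type ⟨⟨⟨e,⟨t,t⟩⟩,e⟩,⟨⟨t,⟨t,⟨t,t⟩⟩⟩,⟨e,e⟩⟩⟩.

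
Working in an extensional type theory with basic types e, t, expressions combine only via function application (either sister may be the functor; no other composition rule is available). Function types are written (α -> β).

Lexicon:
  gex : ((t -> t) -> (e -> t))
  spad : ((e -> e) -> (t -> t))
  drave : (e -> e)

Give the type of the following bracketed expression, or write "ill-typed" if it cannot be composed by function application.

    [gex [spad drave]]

[spad drave]: functor spad : ((e -> e) -> (t -> t)), argument drave : (e -> e); result (t -> t).
[gex [spad drave]]: functor gex : ((t -> t) -> (e -> t)), argument [spad drave] : (t -> t); result (e -> t).

(e -> t)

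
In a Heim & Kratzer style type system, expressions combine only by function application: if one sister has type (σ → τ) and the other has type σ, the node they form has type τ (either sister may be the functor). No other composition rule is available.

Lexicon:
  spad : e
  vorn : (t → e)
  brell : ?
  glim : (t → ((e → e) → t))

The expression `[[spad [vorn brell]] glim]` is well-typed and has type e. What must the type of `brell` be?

((t → e) → (e → ((t → ((e → e) → t)) → e)))

[[spad [vorn brell]] glim] is required to be e. glim : (t → ((e → e) → t)) cannot yield e as functor, so [spad [vorn brell]] : ((t → ((e → e) → t)) → e).
[spad [vorn brell]] is required to be ((t → ((e → e) → t)) → e). spad : e cannot yield ((t → ((e → e) → t)) → e) as functor, so [vorn brell] : (e → ((t → ((e → e) → t)) → e)).
[vorn brell] is required to be (e → ((t → ((e → e) → t)) → e)). vorn : (t → e) cannot yield (e → ((t → ((e → e) → t)) → e)) as functor, so brell : ((t → e) → (e → ((t → ((e → e) → t)) → e))).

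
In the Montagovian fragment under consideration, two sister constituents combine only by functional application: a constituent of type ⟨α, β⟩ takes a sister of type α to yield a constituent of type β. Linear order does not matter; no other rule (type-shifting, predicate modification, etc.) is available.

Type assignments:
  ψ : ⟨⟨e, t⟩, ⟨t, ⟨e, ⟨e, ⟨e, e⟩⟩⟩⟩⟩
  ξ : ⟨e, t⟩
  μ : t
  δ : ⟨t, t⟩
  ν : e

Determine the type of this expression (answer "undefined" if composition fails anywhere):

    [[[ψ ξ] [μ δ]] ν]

⟨e, ⟨e, e⟩⟩

[ψ ξ]: functor ψ : ⟨⟨e, t⟩, ⟨t, ⟨e, ⟨e, ⟨e, e⟩⟩⟩⟩⟩, argument ξ : ⟨e, t⟩; result ⟨t, ⟨e, ⟨e, ⟨e, e⟩⟩⟩⟩.
[μ δ]: functor δ : ⟨t, t⟩, argument μ : t; result t.
[[ψ ξ] [μ δ]]: functor [ψ ξ] : ⟨t, ⟨e, ⟨e, ⟨e, e⟩⟩⟩⟩, argument [μ δ] : t; result ⟨e, ⟨e, ⟨e, e⟩⟩⟩.
[[[ψ ξ] [μ δ]] ν]: functor [[ψ ξ] [μ δ]] : ⟨e, ⟨e, ⟨e, e⟩⟩⟩, argument ν : e; result ⟨e, ⟨e, e⟩⟩.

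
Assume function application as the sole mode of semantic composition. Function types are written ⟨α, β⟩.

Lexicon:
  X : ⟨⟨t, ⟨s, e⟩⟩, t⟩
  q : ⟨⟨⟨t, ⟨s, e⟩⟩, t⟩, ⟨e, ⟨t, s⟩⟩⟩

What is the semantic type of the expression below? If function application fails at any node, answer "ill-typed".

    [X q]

[X q]: ⟨⟨⟨t, ⟨s, e⟩⟩, t⟩, ⟨e, ⟨t, s⟩⟩⟩ applied to ⟨⟨t, ⟨s, e⟩⟩, t⟩ yields ⟨e, ⟨t, s⟩⟩.

⟨e, ⟨t, s⟩⟩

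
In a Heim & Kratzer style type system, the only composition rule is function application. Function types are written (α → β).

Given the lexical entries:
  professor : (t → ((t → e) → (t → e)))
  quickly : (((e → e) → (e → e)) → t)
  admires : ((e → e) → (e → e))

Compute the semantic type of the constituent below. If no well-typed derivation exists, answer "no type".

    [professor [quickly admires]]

((t → e) → (t → e))

[quickly admires]: (((e → e) → (e → e)) → t) applied to ((e → e) → (e → e)) yields t.
[professor [quickly admires]]: (t → ((t → e) → (t → e))) applied to t yields ((t → e) → (t → e)).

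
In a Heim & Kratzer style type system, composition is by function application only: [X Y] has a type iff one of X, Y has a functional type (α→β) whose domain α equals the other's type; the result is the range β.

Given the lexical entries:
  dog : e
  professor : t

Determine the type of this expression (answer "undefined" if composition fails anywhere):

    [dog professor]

undefined

[dog professor]: e and t cannot combine by function application — type clash.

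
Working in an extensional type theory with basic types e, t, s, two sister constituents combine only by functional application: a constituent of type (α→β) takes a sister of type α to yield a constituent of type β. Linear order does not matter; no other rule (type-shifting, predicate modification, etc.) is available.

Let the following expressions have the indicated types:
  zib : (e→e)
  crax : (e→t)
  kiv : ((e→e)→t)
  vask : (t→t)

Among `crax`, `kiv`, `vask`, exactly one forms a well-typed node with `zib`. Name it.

crax : (e→t) — does not combine with zib.
kiv — combines: kiv : ((e→e)→t) takes zib : (e→e) as argument, giving t.
vask : (t→t) — does not combine with zib.

kiv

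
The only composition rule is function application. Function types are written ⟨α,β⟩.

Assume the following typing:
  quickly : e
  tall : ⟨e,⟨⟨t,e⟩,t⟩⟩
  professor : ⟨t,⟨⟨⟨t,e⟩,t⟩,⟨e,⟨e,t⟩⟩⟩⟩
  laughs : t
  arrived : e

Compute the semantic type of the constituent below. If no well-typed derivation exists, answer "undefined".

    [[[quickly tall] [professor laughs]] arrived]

At [quickly tall], tall : ⟨e,⟨⟨t,e⟩,t⟩⟩ takes quickly : e, giving ⟨⟨t,e⟩,t⟩.
At [professor laughs], professor : ⟨t,⟨⟨⟨t,e⟩,t⟩,⟨e,⟨e,t⟩⟩⟩⟩ takes laughs : t, giving ⟨⟨⟨t,e⟩,t⟩,⟨e,⟨e,t⟩⟩⟩.
At [[quickly tall] [professor laughs]], [professor laughs] : ⟨⟨⟨t,e⟩,t⟩,⟨e,⟨e,t⟩⟩⟩ takes [quickly tall] : ⟨⟨t,e⟩,t⟩, giving ⟨e,⟨e,t⟩⟩.
At [[[quickly tall] [professor laughs]] arrived], [[quickly tall] [professor laughs]] : ⟨e,⟨e,t⟩⟩ takes arrived : e, giving ⟨e,t⟩.

⟨e,t⟩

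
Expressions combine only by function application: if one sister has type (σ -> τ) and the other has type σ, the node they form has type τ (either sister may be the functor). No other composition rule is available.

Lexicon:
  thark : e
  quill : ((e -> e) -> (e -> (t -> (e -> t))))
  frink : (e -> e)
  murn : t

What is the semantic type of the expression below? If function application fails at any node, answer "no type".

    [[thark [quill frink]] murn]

[quill frink] — quill of type ((e -> e) -> (e -> (t -> (e -> t)))) combines with frink of type (e -> e): type (e -> (t -> (e -> t))).
[thark [quill frink]] — [quill frink] of type (e -> (t -> (e -> t))) combines with thark of type e: type (t -> (e -> t)).
[[thark [quill frink]] murn] — [thark [quill frink]] of type (t -> (e -> t)) combines with murn of type t: type (e -> t).

(e -> t)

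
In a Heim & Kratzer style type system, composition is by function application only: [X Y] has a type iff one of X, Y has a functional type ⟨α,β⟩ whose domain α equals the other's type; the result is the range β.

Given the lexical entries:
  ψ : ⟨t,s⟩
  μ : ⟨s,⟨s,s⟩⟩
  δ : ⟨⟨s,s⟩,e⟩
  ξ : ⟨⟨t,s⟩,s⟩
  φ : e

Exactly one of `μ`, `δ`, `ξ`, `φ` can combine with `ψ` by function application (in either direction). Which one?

ξ

μ : ⟨s,⟨s,s⟩⟩ — does not combine with ψ.
δ : ⟨⟨s,s⟩,e⟩ — does not combine with ψ.
ξ — combines: ξ : ⟨⟨t,s⟩,s⟩ takes ψ : ⟨t,s⟩ as argument, giving s.
φ : e — does not combine with ψ.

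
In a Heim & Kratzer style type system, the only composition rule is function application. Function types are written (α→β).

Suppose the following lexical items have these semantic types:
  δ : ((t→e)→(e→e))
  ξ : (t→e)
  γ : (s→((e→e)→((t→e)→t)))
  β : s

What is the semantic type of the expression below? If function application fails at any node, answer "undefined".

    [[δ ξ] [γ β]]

((t→e)→t)

At [δ ξ], δ : ((t→e)→(e→e)) takes ξ : (t→e), giving (e→e).
At [γ β], γ : (s→((e→e)→((t→e)→t))) takes β : s, giving ((e→e)→((t→e)→t)).
At [[δ ξ] [γ β]], [γ β] : ((e→e)→((t→e)→t)) takes [δ ξ] : (e→e), giving ((t→e)→t).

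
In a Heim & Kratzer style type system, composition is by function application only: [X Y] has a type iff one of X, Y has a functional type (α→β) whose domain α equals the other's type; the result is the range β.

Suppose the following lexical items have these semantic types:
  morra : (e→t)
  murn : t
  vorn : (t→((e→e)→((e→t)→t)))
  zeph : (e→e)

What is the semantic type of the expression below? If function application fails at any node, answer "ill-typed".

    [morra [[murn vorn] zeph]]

t

[murn vorn]: vorn is (t→((e→e)→((e→t)→t))), murn is t; result ((e→e)→((e→t)→t)).
[[murn vorn] zeph]: [murn vorn] is ((e→e)→((e→t)→t)), zeph is (e→e); result ((e→t)→t).
[morra [[murn vorn] zeph]]: [[murn vorn] zeph] is ((e→t)→t), morra is (e→t); result t.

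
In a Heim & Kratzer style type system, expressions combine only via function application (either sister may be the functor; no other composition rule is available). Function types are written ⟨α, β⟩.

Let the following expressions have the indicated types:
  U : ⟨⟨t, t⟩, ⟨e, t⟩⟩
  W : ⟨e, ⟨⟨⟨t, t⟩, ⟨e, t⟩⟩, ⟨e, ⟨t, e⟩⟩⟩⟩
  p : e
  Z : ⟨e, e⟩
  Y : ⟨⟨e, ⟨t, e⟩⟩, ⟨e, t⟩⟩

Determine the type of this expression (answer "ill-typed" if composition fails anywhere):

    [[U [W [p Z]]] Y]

At [p Z], Z : ⟨e, e⟩ takes p : e, giving e.
At [W [p Z]], W : ⟨e, ⟨⟨⟨t, t⟩, ⟨e, t⟩⟩, ⟨e, ⟨t, e⟩⟩⟩⟩ takes [p Z] : e, giving ⟨⟨⟨t, t⟩, ⟨e, t⟩⟩, ⟨e, ⟨t, e⟩⟩⟩.
At [U [W [p Z]]], [W [p Z]] : ⟨⟨⟨t, t⟩, ⟨e, t⟩⟩, ⟨e, ⟨t, e⟩⟩⟩ takes U : ⟨⟨t, t⟩, ⟨e, t⟩⟩, giving ⟨e, ⟨t, e⟩⟩.
At [[U [W [p Z]]] Y], Y : ⟨⟨e, ⟨t, e⟩⟩, ⟨e, t⟩⟩ takes [U [W [p Z]]] : ⟨e, ⟨t, e⟩⟩, giving ⟨e, t⟩.

⟨e, t⟩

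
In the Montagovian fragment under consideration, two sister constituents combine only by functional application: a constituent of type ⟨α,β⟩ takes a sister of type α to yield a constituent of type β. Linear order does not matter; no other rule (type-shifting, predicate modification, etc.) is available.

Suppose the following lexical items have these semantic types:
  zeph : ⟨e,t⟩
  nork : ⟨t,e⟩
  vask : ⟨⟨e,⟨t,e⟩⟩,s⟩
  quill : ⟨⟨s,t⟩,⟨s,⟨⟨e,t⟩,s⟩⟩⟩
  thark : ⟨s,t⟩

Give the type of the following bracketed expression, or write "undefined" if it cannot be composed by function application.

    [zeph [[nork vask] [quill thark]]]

[nork vask]: ⟨t,e⟩ with ⟨⟨e,⟨t,e⟩⟩,s⟩ — neither is a function whose domain matches the other; composition fails here.

undefined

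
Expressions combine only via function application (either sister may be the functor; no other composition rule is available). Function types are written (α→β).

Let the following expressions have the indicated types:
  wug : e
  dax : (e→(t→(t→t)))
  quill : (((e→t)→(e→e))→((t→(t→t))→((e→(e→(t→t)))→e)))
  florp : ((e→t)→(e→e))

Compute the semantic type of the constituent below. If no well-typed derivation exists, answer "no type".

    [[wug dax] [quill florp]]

[wug dax]: (e→(t→(t→t))) applied to e yields (t→(t→t)).
[quill florp]: (((e→t)→(e→e))→((t→(t→t))→((e→(e→(t→t)))→e))) applied to ((e→t)→(e→e)) yields ((t→(t→t))→((e→(e→(t→t)))→e)).
[[wug dax] [quill florp]]: ((t→(t→t))→((e→(e→(t→t)))→e)) applied to (t→(t→t)) yields ((e→(e→(t→t)))→e).

((e→(e→(t→t)))→e)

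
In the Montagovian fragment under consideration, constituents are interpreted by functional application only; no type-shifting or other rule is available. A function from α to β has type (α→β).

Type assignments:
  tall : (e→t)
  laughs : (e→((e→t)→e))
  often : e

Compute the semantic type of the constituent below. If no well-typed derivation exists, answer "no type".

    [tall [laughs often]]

[laughs often]: laughs is (e→((e→t)→e)), often is e; result ((e→t)→e).
[tall [laughs often]]: [laughs often] is ((e→t)→e), tall is (e→t); result e.

e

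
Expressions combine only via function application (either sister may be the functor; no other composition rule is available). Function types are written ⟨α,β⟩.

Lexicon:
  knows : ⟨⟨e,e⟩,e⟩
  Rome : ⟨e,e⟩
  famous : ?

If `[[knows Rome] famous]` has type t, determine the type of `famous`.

⟨e,t⟩

At [[knows Rome] famous] (required: t): [knows Rome] is e, which is not a function with range t; hence famous is the functor — type ⟨e,t⟩.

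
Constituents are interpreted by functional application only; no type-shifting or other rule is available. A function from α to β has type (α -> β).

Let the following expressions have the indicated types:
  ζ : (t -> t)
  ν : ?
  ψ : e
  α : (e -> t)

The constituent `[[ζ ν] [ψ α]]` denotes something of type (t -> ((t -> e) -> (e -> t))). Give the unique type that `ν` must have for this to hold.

((t -> t) -> (t -> (t -> ((t -> e) -> (e -> t)))))

[[ζ ν] [ψ α]] must have type (t -> ((t -> e) -> (e -> t))). The sister [ψ α] has type t; that is not a function onto (t -> ((t -> e) -> (e -> t))), so [ζ ν] must be the functor, of type (t -> (t -> ((t -> e) -> (e -> t)))).
[ζ ν] must have type (t -> (t -> ((t -> e) -> (e -> t)))). The sister ζ has type (t -> t); that is not a function onto (t -> (t -> ((t -> e) -> (e -> t)))), so ν must be the functor, of type ((t -> t) -> (t -> (t -> ((t -> e) -> (e -> t))))).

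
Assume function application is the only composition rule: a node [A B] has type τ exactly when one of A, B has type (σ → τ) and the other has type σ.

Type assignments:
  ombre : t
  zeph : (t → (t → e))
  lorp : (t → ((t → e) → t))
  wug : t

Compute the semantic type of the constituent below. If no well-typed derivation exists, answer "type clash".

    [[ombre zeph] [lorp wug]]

t

[ombre zeph] — zeph of type (t → (t → e)) combines with ombre of type t: type (t → e).
[lorp wug] — lorp of type (t → ((t → e) → t)) combines with wug of type t: type ((t → e) → t).
[[ombre zeph] [lorp wug]] — [lorp wug] of type ((t → e) → t) combines with [ombre zeph] of type (t → e): type t.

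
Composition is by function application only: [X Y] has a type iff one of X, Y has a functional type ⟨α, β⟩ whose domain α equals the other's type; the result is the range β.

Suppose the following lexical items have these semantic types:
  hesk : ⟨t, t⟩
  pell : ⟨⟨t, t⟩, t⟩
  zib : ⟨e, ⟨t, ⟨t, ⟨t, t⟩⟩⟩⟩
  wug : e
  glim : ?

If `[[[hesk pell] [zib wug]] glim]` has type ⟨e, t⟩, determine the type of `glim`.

⟨⟨t, ⟨t, t⟩⟩, ⟨e, t⟩⟩

[[[hesk pell] [zib wug]] glim] is required to be ⟨e, t⟩. [[hesk pell] [zib wug]] : ⟨t, ⟨t, t⟩⟩ cannot yield ⟨e, t⟩ as functor, so glim : ⟨⟨t, ⟨t, t⟩⟩, ⟨e, t⟩⟩.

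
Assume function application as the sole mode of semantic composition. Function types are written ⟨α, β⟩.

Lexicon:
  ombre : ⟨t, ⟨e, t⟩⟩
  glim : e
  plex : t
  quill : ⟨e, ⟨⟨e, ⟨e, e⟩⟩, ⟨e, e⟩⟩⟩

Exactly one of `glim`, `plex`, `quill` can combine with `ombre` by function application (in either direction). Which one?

glim : e — no; ombre wants t, and glim wants nothing (atomic).
plex — combines: ombre : ⟨t, ⟨e, t⟩⟩ takes plex : t as argument, giving ⟨e, t⟩.
quill : ⟨e, ⟨⟨e, ⟨e, e⟩⟩, ⟨e, e⟩⟩⟩ — no; ombre wants t, and quill wants e.

plex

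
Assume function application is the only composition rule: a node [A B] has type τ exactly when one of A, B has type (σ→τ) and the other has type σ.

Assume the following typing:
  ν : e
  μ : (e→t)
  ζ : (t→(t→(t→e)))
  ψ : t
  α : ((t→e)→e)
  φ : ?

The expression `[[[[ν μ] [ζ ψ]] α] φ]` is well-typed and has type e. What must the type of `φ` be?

[[[[ν μ] [ζ ψ]] α] φ] is required to be e. [[[ν μ] [ζ ψ]] α] : e cannot yield e as functor, so φ : (e→e).

(e→e)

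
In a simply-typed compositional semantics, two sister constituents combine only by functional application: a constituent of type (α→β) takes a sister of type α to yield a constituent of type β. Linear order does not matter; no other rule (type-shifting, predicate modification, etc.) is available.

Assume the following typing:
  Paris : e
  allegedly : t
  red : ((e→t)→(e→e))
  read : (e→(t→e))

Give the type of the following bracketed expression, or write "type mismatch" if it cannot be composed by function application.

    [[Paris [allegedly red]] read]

[allegedly red]: t and ((e→t)→(e→e)) cannot combine by function application — type clash.

type mismatch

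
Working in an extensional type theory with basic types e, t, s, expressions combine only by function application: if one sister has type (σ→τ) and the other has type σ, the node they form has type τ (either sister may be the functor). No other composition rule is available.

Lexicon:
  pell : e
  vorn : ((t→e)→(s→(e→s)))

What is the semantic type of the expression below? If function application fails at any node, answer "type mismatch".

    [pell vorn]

type mismatch

[pell vorn]: e with ((t→e)→(s→(e→s))) — neither is a function whose domain matches the other; composition fails here.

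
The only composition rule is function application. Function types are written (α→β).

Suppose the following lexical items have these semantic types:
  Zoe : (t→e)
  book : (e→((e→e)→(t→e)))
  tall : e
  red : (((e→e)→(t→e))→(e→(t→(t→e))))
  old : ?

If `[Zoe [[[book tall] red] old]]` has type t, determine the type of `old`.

((e→(t→(t→e)))→((t→e)→t))

[Zoe [[[book tall] red] old]] must have type t. The sister Zoe has type (t→e); that is not a function onto t, so [[[book tall] red] old] must be the functor, of type ((t→e)→t).
[[[book tall] red] old] must have type ((t→e)→t). The sister [[book tall] red] has type (e→(t→(t→e))); that is not a function onto ((t→e)→t), so old must be the functor, of type ((e→(t→(t→e)))→((t→e)→t)).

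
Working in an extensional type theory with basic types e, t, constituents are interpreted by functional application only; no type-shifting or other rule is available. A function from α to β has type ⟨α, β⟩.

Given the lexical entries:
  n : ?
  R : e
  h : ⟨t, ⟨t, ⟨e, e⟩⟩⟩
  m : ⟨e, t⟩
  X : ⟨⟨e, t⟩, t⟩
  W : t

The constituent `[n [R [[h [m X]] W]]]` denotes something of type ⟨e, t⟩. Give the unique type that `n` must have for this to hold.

⟨e, ⟨e, t⟩⟩

At [n [R [[h [m X]] W]]] (required: ⟨e, t⟩): [R [[h [m X]] W]] is e, which is not a function with range ⟨e, t⟩; hence n is the functor — type ⟨e, ⟨e, t⟩⟩.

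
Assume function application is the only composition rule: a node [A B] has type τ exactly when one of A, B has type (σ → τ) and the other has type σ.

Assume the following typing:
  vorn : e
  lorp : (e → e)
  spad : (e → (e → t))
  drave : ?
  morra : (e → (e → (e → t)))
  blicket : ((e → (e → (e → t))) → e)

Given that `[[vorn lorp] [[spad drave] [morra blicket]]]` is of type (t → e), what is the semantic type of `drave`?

((e → (e → t)) → (e → (e → (t → e))))

[[vorn lorp] [[spad drave] [morra blicket]]] must have type (t → e). The sister [vorn lorp] has type e; that is not a function onto (t → e), so [[spad drave] [morra blicket]] must be the functor, of type (e → (t → e)).
[[spad drave] [morra blicket]] must have type (e → (t → e)). The sister [morra blicket] has type e; that is not a function onto (e → (t → e)), so [spad drave] must be the functor, of type (e → (e → (t → e))).
[spad drave] must have type (e → (e → (t → e))). The sister spad has type (e → (e → t)); that is not a function onto (e → (e → (t → e))), so drave must be the functor, of type ((e → (e → t)) → (e → (e → (t → e)))).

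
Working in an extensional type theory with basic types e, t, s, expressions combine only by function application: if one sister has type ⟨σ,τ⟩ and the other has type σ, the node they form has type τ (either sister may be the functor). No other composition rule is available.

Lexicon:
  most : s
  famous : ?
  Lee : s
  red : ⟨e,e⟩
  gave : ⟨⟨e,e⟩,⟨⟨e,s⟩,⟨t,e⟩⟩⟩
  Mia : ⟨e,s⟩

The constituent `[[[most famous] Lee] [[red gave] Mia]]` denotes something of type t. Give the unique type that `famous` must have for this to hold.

⟨s,⟨s,⟨⟨t,e⟩,t⟩⟩⟩

For [[[most famous] Lee] [[red gave] Mia]] to have type t with [[red gave] Mia] of type ⟨t,e⟩, [[most famous] Lee] must be the function: [[most famous] Lee] : ⟨⟨t,e⟩,t⟩.
For [[most famous] Lee] to have type ⟨⟨t,e⟩,t⟩ with Lee of type s, [most famous] must be the function: [most famous] : ⟨s,⟨⟨t,e⟩,t⟩⟩.
For [most famous] to have type ⟨s,⟨⟨t,e⟩,t⟩⟩ with most of type s, famous must be the function: famous : ⟨s,⟨s,⟨⟨t,e⟩,t⟩⟩⟩.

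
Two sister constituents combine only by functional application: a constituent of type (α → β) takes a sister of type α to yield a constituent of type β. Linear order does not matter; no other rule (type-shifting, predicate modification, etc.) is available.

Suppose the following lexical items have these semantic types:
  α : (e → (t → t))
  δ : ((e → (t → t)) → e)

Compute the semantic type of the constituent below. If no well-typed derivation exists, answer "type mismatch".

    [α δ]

[α δ] — δ of type ((e → (t → t)) → e) combines with α of type (e → (t → t)): type e.

e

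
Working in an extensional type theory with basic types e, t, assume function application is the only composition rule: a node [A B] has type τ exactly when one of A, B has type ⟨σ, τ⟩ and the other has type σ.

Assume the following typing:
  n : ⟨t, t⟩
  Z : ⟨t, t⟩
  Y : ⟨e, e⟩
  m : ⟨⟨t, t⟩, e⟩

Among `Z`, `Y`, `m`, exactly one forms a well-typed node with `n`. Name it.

m

Z : ⟨t, t⟩ — no; n wants t, and Z wants t.
Y : ⟨e, e⟩ — no; n wants t, and Y wants e.
m — combines: m : ⟨⟨t, t⟩, e⟩ takes n : ⟨t, t⟩ as argument, giving e.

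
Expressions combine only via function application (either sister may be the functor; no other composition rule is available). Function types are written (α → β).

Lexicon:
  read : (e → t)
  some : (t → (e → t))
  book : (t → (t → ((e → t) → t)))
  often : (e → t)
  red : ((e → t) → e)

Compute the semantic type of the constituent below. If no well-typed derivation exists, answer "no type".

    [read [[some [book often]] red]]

At [book often]: neither (t → (t → ((e → t) → t))) nor (e → t) can take the other as argument; the node is ill-typed.

no type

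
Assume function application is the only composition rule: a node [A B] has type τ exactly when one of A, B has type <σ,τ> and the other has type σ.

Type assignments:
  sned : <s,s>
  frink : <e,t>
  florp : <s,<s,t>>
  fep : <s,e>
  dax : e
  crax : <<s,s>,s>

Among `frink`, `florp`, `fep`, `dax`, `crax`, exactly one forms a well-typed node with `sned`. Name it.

frink : <e,t> — does not combine with sned.
florp : <s,<s,t>> — does not combine with sned.
fep : <s,e> — does not combine with sned.
dax : e — does not combine with sned.
crax — combines: crax : <<s,s>,s> takes sned : <s,s> as argument, giving s.

crax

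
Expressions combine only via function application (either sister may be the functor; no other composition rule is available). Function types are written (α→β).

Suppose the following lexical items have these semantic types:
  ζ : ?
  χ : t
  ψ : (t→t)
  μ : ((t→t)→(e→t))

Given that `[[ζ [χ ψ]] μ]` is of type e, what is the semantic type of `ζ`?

(t→(((t→t)→(e→t))→e))

At [[ζ [χ ψ]] μ] (required: e): μ is ((t→t)→(e→t)), which is not a function with range e; hence [ζ [χ ψ]] is the functor — type (((t→t)→(e→t))→e).
At [ζ [χ ψ]] (required: (((t→t)→(e→t))→e)): [χ ψ] is t, which is not a function with range (((t→t)→(e→t))→e); hence ζ is the functor — type (t→(((t→t)→(e→t))→e)).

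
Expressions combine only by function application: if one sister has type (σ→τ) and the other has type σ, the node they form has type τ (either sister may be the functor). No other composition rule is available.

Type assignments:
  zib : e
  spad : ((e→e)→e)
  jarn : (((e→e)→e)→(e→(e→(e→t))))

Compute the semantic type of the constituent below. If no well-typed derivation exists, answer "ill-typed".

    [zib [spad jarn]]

(e→(e→t))

[spad jarn]: jarn is (((e→e)→e)→(e→(e→(e→t)))), spad is ((e→e)→e); result (e→(e→(e→t))).
[zib [spad jarn]]: [spad jarn] is (e→(e→(e→t))), zib is e; result (e→(e→t)).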